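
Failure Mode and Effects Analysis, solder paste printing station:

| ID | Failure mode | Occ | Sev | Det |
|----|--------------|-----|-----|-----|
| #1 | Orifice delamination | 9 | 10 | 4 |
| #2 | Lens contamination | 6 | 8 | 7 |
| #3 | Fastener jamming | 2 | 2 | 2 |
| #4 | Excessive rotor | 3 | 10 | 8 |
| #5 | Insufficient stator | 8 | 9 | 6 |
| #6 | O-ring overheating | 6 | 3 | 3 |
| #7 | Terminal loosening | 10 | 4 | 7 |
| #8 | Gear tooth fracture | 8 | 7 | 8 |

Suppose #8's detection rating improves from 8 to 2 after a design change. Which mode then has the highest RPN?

RPN = Severity × Occurrence × Detection:
  #1: 10 × 9 × 4 = 360
  #2: 8 × 6 × 7 = 336
  #3: 2 × 2 × 2 = 8
  #4: 10 × 3 × 8 = 240
  #5: 9 × 8 × 6 = 432
  #6: 3 × 6 × 3 = 54
  #7: 4 × 10 × 7 = 280
  #8: 7 × 8 × 8 = 448
After action: #8 → 7 × 8 × 2 = 112.
Revised RPNs: #5=432, #1=360, #2=336, #7=280, #4=240, #8=112, #6=54, #3=8.
Highest is now #5 (432).

#5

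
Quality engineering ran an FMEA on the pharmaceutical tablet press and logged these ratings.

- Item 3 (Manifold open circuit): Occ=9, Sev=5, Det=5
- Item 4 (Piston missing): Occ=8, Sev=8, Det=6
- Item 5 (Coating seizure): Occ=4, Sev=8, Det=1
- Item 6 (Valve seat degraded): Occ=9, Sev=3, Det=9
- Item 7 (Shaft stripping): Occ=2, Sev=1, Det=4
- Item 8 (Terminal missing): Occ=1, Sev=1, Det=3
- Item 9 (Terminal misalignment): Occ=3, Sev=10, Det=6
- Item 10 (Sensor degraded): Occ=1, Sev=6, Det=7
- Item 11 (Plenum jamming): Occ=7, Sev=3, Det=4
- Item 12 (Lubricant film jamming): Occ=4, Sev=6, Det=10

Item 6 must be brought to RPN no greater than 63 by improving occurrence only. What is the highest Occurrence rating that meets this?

Item 6: S=3, O=9, D=9 → current RPN = 243.
Fixed product = 27. Need 27 × O ≤ 63, so O ≤ 63/27 = 2.33.
Maximum integer Occurrence rating = 2 (gives RPN 54; O=3 would give 81 > 63).

2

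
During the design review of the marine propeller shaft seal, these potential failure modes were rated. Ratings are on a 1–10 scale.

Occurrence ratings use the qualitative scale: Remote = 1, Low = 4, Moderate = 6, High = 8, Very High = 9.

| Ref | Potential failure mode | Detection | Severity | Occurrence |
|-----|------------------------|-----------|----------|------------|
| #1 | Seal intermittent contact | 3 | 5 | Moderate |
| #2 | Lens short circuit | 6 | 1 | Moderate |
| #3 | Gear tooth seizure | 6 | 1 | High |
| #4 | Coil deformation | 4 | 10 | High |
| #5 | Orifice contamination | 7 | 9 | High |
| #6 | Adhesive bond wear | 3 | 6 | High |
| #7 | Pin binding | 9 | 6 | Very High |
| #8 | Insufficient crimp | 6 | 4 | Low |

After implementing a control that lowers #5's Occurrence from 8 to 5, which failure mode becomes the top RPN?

RPN = Severity × Occurrence × Detection:
  #1: 5 × 6 × 3 = 90
  #2: 1 × 6 × 6 = 36
  #3: 1 × 8 × 6 = 48
  #4: 10 × 8 × 4 = 320
  #5: 9 × 8 × 7 = 504
  #6: 6 × 8 × 3 = 144
  #7: 6 × 9 × 9 = 486
  #8: 4 × 4 × 6 = 96
After action: #5 → 9 × 5 × 7 = 315.
Revised RPNs: #7=486, #4=320, #5=315, #6=144, #8=96, #1=90, #3=48, #2=36.
Highest is now #7 (486).

#7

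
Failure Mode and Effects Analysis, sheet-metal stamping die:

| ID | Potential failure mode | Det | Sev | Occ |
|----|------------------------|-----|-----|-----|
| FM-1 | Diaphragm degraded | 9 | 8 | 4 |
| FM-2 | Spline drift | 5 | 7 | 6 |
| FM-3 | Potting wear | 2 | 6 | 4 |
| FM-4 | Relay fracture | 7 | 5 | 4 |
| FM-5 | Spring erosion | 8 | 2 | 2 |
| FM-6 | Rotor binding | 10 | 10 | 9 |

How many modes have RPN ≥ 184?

RPN = Severity × Occurrence × Detection:
  FM-1: 8 × 4 × 9 = 288
  FM-2: 7 × 6 × 5 = 210
  FM-3: 6 × 4 × 2 = 48
  FM-4: 5 × 4 × 7 = 140
  FM-5: 2 × 2 × 8 = 32
  FM-6: 10 × 9 × 10 = 900
Modes with RPN ≥ 184: FM-1 (288), FM-2 (210), FM-6 (900) → 3.

3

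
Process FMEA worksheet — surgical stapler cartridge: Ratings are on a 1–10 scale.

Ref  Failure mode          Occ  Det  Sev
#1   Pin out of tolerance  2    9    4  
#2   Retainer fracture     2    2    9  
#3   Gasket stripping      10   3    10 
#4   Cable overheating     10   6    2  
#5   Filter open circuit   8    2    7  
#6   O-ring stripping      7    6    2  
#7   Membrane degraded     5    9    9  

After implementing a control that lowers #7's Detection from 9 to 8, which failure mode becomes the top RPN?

#7

RPN = Severity × Occurrence × Detection:
  #1: 4 × 2 × 9 = 72
  #2: 9 × 2 × 2 = 36
  #3: 10 × 10 × 3 = 300
  #4: 2 × 10 × 6 = 120
  #5: 7 × 8 × 2 = 112
  #6: 2 × 7 × 6 = 84
  #7: 9 × 5 × 9 = 405
After action: #7 → 9 × 5 × 8 = 360.
Revised RPNs: #7=360, #3=300, #4=120, #5=112, #6=84, #1=72, #2=36.
Highest is now #7 (360).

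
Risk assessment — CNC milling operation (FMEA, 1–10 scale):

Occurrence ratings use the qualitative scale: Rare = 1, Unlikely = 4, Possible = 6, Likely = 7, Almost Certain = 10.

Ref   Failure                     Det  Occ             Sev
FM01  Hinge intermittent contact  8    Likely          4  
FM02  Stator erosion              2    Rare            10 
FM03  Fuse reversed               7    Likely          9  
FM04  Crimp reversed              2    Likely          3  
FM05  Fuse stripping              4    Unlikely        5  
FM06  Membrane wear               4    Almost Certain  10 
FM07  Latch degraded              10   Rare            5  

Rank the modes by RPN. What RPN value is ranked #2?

RPN = Severity × Occurrence × Detection:
  FM01: 4 × 7 × 8 = 224
  FM02: 10 × 1 × 2 = 20
  FM03: 9 × 7 × 7 = 441
  FM04: 3 × 7 × 2 = 42
  FM05: 5 × 4 × 4 = 80
  FM06: 10 × 10 × 4 = 400
  FM07: 5 × 1 × 10 = 50
Sorted descending: 441, 400, 224, 80, 50, 42, 20.
The second-highest RPN is 400 (FM06).

400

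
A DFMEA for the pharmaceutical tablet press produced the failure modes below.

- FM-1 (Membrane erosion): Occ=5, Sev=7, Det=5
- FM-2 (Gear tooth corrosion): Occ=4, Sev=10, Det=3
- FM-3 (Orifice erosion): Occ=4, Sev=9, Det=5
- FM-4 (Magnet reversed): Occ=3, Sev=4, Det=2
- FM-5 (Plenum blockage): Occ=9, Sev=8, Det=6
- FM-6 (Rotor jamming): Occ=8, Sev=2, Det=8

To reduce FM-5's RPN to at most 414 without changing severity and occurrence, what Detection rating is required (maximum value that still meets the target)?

5

FM-5: S=8, O=9, D=6 → current RPN = 432.
Fixed product = 72. Need 72 × D ≤ 414, so D ≤ 414/72 = 5.75.
Maximum integer Detection rating = 5 (gives RPN 360; D=6 would give 432 > 414).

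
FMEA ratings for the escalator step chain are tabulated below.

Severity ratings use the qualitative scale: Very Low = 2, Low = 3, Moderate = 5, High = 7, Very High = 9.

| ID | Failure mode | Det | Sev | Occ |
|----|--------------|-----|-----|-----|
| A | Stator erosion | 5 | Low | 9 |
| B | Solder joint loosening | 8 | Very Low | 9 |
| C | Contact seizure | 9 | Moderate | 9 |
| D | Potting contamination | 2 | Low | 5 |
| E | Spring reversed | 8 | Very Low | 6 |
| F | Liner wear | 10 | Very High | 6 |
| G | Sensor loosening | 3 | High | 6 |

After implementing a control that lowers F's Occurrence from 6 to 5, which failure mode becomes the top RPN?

F

RPN = Severity × Occurrence × Detection:
  A: 3 × 9 × 5 = 135
  B: 2 × 9 × 8 = 144
  C: 5 × 9 × 9 = 405
  D: 3 × 5 × 2 = 30
  E: 2 × 6 × 8 = 96
  F: 9 × 6 × 10 = 540
  G: 7 × 6 × 3 = 126
After action: F → 9 × 5 × 10 = 450.
Revised RPNs: F=450, C=405, B=144, A=135, G=126, E=96, D=30.
Highest is now F (450).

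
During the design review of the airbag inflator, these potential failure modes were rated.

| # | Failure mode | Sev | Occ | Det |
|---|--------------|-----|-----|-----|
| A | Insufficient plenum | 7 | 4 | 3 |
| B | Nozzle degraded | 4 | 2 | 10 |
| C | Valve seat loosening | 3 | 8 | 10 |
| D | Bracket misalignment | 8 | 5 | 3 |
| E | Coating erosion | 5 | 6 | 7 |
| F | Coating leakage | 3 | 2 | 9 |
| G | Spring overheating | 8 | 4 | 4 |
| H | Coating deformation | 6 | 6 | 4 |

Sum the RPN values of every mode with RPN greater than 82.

926

RPN = Severity × Occurrence × Detection:
  A: 7 × 4 × 3 = 84
  B: 4 × 2 × 10 = 80
  C: 3 × 8 × 10 = 240
  D: 8 × 5 × 3 = 120
  E: 5 × 6 × 7 = 210
  F: 3 × 2 × 9 = 54
  G: 8 × 4 × 4 = 128
  H: 6 × 6 × 4 = 144
RPN > 82: A (84), C (240), D (120), E (210), G (128), H (144).
Sum: 84 + 240 + 120 + 210 + 128 + 144 = 926.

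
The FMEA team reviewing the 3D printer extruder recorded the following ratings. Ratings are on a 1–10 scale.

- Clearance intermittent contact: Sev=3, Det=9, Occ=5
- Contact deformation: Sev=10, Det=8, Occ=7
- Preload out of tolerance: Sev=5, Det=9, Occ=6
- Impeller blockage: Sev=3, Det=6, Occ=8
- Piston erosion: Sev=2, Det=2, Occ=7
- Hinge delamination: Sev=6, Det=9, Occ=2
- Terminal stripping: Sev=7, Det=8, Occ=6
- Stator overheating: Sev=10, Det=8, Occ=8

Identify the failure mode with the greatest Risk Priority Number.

Stator overheating

RPN = Severity × Occurrence × Detection:
  Clearance intermittent contact: 3 × 5 × 9 = 135
  Contact deformation: 10 × 7 × 8 = 560
  Preload out of tolerance: 5 × 6 × 9 = 270
  Impeller blockage: 3 × 8 × 6 = 144
  Piston erosion: 2 × 7 × 2 = 28
  Hinge delamination: 6 × 2 × 9 = 108
  Terminal stripping: 7 × 6 × 8 = 336
  Stator overheating: 10 × 8 × 8 = 640
Highest RPN is 640 → Stator overheating.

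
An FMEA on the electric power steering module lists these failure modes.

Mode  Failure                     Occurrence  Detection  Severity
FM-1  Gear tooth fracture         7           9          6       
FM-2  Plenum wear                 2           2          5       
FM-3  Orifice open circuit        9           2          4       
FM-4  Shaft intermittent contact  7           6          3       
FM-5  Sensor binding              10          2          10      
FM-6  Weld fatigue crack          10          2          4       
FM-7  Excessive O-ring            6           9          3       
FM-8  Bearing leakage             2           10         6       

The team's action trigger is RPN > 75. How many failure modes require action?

6

RPN = Severity × Occurrence × Detection:
  FM-1: 6 × 7 × 9 = 378
  FM-2: 5 × 2 × 2 = 20
  FM-3: 4 × 9 × 2 = 72
  FM-4: 3 × 7 × 6 = 126
  FM-5: 10 × 10 × 2 = 200
  FM-6: 4 × 10 × 2 = 80
  FM-7: 3 × 6 × 9 = 162
  FM-8: 6 × 2 × 10 = 120
Modes with RPN > 75: FM-1 (378), FM-4 (126), FM-5 (200), FM-6 (80), FM-7 (162), FM-8 (120) → 6.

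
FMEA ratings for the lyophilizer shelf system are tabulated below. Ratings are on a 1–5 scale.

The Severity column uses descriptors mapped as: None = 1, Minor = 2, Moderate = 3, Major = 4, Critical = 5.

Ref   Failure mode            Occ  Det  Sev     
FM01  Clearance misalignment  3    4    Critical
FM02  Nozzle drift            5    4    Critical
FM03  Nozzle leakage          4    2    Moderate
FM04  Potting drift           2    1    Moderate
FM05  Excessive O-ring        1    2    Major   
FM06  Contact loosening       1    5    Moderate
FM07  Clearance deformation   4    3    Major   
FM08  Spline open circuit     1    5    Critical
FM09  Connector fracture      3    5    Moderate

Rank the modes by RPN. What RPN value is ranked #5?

25

RPN = Severity × Occurrence × Detection:
  FM01: 5 × 3 × 4 = 60
  FM02: 5 × 5 × 4 = 100
  FM03: 3 × 4 × 2 = 24
  FM04: 3 × 2 × 1 = 6
  FM05: 4 × 1 × 2 = 8
  FM06: 3 × 1 × 5 = 15
  FM07: 4 × 4 × 3 = 48
  FM08: 5 × 1 × 5 = 25
  FM09: 3 × 3 × 5 = 45
Sorted descending: 100, 60, 48, 45, 25, 24, 15, 8, 6.
The fifth-highest RPN is 25 (FM08).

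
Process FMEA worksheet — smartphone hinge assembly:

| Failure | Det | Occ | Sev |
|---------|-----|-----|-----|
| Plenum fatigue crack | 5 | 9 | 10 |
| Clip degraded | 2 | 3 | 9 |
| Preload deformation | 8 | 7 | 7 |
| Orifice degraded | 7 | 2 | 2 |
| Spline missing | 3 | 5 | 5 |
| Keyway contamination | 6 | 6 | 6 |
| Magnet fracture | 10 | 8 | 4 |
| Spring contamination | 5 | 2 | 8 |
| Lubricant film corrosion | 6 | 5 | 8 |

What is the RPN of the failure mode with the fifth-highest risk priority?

RPN = Severity × Occurrence × Detection:
  Plenum fatigue crack: 10 × 9 × 5 = 450
  Clip degraded: 9 × 3 × 2 = 54
  Preload deformation: 7 × 7 × 8 = 392
  Orifice degraded: 2 × 2 × 7 = 28
  Spline missing: 5 × 5 × 3 = 75
  Keyway contamination: 6 × 6 × 6 = 216
  Magnet fracture: 4 × 8 × 10 = 320
  Spring contamination: 8 × 2 × 5 = 80
  Lubricant film corrosion: 8 × 5 × 6 = 240
Sorted descending: 450, 392, 320, 240, 216, 80, 75, 54, 28.
The fifth-highest RPN is 216 (Keyway contamination).

216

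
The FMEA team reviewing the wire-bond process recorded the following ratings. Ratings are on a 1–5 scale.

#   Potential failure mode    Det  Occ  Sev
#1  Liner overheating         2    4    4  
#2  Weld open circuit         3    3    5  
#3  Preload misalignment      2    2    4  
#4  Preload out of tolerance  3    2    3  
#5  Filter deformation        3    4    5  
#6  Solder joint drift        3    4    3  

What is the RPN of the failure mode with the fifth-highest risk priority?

18

RPN = Severity × Occurrence × Detection:
  #1: 4 × 4 × 2 = 32
  #2: 5 × 3 × 3 = 45
  #3: 4 × 2 × 2 = 16
  #4: 3 × 2 × 3 = 18
  #5: 5 × 4 × 3 = 60
  #6: 3 × 4 × 3 = 36
Sorted descending: 60, 45, 36, 32, 18, 16.
The fifth-highest RPN is 18 (#4).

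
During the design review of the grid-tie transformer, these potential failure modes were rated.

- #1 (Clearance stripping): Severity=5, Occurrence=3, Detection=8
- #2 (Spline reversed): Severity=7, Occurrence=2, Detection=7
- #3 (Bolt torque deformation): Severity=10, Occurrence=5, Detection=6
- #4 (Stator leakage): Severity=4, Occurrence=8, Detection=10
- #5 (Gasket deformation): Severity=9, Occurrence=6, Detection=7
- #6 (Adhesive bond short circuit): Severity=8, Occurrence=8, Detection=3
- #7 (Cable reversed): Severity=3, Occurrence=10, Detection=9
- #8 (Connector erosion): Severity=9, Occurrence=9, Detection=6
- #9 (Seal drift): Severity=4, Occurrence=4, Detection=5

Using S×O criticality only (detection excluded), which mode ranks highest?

Criticality = Severity × Occurrence:
  #1: 5 × 3 = 15
  #2: 7 × 2 = 14
  #3: 10 × 5 = 50
  #4: 4 × 8 = 32
  #5: 9 × 6 = 54
  #6: 8 × 8 = 64
  #7: 3 × 10 = 30
  #8: 9 × 9 = 81
  #9: 4 × 4 = 16
Highest criticality is 81 → #8.

#8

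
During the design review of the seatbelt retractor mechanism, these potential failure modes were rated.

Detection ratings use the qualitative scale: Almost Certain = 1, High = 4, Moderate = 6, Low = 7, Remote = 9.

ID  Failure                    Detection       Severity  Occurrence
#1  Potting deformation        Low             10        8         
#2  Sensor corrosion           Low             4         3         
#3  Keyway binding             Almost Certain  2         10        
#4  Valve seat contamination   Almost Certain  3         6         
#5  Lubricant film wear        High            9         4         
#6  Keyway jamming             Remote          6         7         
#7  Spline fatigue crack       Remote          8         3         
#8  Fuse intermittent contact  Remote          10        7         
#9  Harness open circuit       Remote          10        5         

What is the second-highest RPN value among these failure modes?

560

RPN = Severity × Occurrence × Detection:
  #1: 10 × 8 × 7 = 560
  #2: 4 × 3 × 7 = 84
  #3: 2 × 10 × 1 = 20
  #4: 3 × 6 × 1 = 18
  #5: 9 × 4 × 4 = 144
  #6: 6 × 7 × 9 = 378
  #7: 8 × 3 × 9 = 216
  #8: 10 × 7 × 9 = 630
  #9: 10 × 5 × 9 = 450
Sorted descending: 630, 560, 450, 378, 216, 144, 84, 20, 18.
The second-highest RPN is 560 (#1).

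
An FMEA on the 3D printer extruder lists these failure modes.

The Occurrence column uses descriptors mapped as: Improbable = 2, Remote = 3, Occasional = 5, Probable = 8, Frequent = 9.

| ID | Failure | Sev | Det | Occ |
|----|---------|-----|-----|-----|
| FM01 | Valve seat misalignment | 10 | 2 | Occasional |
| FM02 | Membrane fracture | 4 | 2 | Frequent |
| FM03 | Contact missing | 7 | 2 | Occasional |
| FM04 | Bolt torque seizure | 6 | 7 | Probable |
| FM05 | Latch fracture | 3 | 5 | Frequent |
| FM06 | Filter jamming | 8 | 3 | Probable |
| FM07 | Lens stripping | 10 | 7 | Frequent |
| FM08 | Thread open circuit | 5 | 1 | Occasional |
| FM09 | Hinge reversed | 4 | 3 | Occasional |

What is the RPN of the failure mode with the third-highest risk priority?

192

RPN = Severity × Occurrence × Detection:
  FM01: 10 × 5 × 2 = 100
  FM02: 4 × 9 × 2 = 72
  FM03: 7 × 5 × 2 = 70
  FM04: 6 × 8 × 7 = 336
  FM05: 3 × 9 × 5 = 135
  FM06: 8 × 8 × 3 = 192
  FM07: 10 × 9 × 7 = 630
  FM08: 5 × 5 × 1 = 25
  FM09: 4 × 5 × 3 = 60
Sorted descending: 630, 336, 192, 135, 100, 72, 70, 60, 25.
The third-highest RPN is 192 (FM06).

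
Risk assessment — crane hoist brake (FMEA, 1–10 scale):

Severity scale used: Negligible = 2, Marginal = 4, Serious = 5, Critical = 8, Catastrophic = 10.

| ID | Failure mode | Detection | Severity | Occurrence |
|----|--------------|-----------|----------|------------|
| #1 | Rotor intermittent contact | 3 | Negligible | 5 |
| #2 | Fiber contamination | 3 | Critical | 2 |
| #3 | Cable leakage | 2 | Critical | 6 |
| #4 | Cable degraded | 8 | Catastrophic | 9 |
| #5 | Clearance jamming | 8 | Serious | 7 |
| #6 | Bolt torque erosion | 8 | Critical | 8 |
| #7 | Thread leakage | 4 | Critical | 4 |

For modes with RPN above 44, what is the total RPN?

1784

RPN = Severity × Occurrence × Detection:
  #1: 2 × 5 × 3 = 30
  #2: 8 × 2 × 3 = 48
  #3: 8 × 6 × 2 = 96
  #4: 10 × 9 × 8 = 720
  #5: 5 × 7 × 8 = 280
  #6: 8 × 8 × 8 = 512
  #7: 8 × 4 × 4 = 128
RPN > 44: #2 (48), #3 (96), #4 (720), #5 (280), #6 (512), #7 (128).
Sum: 48 + 96 + 720 + 280 + 512 + 128 = 1784.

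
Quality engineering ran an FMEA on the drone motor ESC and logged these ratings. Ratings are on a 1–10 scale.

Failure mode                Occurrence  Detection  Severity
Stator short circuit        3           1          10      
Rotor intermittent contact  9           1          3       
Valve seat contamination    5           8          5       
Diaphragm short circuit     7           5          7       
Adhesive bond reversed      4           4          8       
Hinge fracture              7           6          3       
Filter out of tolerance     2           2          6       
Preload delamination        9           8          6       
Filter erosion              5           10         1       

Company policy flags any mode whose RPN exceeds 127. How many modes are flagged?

RPN = Severity × Occurrence × Detection:
  Stator short circuit: 10 × 3 × 1 = 30
  Rotor intermittent contact: 3 × 9 × 1 = 27
  Valve seat contamination: 5 × 5 × 8 = 200
  Diaphragm short circuit: 7 × 7 × 5 = 245
  Adhesive bond reversed: 8 × 4 × 4 = 128
  Hinge fracture: 3 × 7 × 6 = 126
  Filter out of tolerance: 6 × 2 × 2 = 24
  Preload delamination: 6 × 9 × 8 = 432
  Filter erosion: 1 × 5 × 10 = 50
Modes with RPN > 127: Valve seat contamination (200), Diaphragm short circuit (245), Adhesive bond reversed (128), Preload delamination (432) → 4.

4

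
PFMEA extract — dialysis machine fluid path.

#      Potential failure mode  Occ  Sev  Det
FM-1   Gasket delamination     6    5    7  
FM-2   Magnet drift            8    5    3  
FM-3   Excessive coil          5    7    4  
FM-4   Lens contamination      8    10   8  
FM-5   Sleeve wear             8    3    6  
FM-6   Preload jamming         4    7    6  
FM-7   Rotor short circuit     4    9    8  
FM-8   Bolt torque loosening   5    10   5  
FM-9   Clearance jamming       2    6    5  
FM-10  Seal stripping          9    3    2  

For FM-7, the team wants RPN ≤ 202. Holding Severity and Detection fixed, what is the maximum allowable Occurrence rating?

FM-7: S=9, O=4, D=8 → current RPN = 288.
Fixed product = 72. Need 72 × O ≤ 202, so O ≤ 202/72 = 2.81.
Maximum integer Occurrence rating = 2 (gives RPN 144; O=3 would give 216 > 202).

2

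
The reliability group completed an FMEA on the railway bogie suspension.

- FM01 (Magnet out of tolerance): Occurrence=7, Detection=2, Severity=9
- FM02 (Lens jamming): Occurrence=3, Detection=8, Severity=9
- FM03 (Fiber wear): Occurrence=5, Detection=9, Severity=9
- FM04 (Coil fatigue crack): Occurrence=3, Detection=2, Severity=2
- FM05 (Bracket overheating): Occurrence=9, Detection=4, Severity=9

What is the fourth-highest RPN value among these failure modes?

RPN = Severity × Occurrence × Detection:
  FM01: 9 × 7 × 2 = 126
  FM02: 9 × 3 × 8 = 216
  FM03: 9 × 5 × 9 = 405
  FM04: 2 × 3 × 2 = 12
  FM05: 9 × 9 × 4 = 324
Sorted descending: 405, 324, 216, 126, 12.
The fourth-highest RPN is 126 (FM01).

126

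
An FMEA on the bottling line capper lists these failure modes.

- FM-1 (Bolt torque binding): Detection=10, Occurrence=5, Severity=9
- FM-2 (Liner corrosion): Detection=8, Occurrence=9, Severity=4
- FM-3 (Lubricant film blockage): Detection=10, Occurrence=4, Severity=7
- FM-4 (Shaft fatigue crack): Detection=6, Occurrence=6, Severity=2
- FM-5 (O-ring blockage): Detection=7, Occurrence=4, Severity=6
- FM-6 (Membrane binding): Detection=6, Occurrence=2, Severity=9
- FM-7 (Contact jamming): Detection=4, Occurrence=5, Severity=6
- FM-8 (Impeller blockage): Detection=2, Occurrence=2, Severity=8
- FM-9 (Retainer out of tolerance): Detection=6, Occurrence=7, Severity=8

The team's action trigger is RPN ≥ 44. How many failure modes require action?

8

RPN = Severity × Occurrence × Detection:
  FM-1: 9 × 5 × 10 = 450
  FM-2: 4 × 9 × 8 = 288
  FM-3: 7 × 4 × 10 = 280
  FM-4: 2 × 6 × 6 = 72
  FM-5: 6 × 4 × 7 = 168
  FM-6: 9 × 2 × 6 = 108
  FM-7: 6 × 5 × 4 = 120
  FM-8: 8 × 2 × 2 = 32
  FM-9: 8 × 7 × 6 = 336
Modes with RPN ≥ 44: FM-1 (450), FM-2 (288), FM-3 (280), FM-4 (72), FM-5 (168), FM-6 (108), FM-7 (120), FM-9 (336) → 8.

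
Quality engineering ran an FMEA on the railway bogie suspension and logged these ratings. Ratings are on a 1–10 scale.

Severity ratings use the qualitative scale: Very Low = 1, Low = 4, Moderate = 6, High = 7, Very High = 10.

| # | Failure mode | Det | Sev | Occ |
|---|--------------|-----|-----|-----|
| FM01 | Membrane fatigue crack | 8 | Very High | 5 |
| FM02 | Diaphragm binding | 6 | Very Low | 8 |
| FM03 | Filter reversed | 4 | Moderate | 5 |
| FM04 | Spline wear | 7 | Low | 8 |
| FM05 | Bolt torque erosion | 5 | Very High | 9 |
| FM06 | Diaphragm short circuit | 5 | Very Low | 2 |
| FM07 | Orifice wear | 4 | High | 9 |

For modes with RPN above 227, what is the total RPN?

1102

RPN = Severity × Occurrence × Detection:
  FM01: 10 × 5 × 8 = 400
  FM02: 1 × 8 × 6 = 48
  FM03: 6 × 5 × 4 = 120
  FM04: 4 × 8 × 7 = 224
  FM05: 10 × 9 × 5 = 450
  FM06: 1 × 2 × 5 = 10
  FM07: 7 × 9 × 4 = 252
RPN > 227: FM01 (400), FM05 (450), FM07 (252).
Sum: 400 + 450 + 252 = 1102.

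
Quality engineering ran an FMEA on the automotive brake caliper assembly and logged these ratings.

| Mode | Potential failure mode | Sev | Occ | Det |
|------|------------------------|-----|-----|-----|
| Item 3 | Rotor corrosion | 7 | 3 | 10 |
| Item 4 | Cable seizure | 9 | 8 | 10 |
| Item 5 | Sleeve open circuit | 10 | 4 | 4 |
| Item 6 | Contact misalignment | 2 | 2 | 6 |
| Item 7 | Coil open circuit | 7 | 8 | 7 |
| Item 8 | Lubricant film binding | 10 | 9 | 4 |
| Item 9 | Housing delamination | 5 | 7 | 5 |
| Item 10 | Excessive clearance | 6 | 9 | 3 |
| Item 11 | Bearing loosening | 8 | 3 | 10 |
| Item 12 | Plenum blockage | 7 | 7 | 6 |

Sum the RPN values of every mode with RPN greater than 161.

RPN = Severity × Occurrence × Detection:
  Item 3: 7 × 3 × 10 = 210
  Item 4: 9 × 8 × 10 = 720
  Item 5: 10 × 4 × 4 = 160
  Item 6: 2 × 2 × 6 = 24
  Item 7: 7 × 8 × 7 = 392
  Item 8: 10 × 9 × 4 = 360
  Item 9: 5 × 7 × 5 = 175
  Item 10: 6 × 9 × 3 = 162
  Item 11: 8 × 3 × 10 = 240
  Item 12: 7 × 7 × 6 = 294
RPN > 161: Item 3 (210), Item 4 (720), Item 7 (392), Item 8 (360), Item 9 (175), Item 10 (162), Item 11 (240), Item 12 (294).
Sum: 210 + 720 + 392 + 360 + 175 + 162 + 240 + 294 = 2553.

2553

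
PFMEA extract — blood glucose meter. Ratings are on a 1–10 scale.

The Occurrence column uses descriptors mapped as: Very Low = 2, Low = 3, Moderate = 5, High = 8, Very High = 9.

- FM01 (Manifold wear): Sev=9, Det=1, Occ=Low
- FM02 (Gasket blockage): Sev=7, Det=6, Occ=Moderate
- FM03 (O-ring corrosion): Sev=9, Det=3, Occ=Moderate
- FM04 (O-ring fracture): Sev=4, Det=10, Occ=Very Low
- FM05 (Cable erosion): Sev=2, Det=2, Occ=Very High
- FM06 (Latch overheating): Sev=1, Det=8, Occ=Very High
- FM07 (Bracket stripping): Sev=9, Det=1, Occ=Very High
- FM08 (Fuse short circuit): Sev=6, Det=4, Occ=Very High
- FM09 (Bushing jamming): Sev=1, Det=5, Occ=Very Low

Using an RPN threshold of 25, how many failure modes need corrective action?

8

RPN = Severity × Occurrence × Detection:
  FM01: 9 × 3 × 1 = 27
  FM02: 7 × 5 × 6 = 210
  FM03: 9 × 5 × 3 = 135
  FM04: 4 × 2 × 10 = 80
  FM05: 2 × 9 × 2 = 36
  FM06: 1 × 9 × 8 = 72
  FM07: 9 × 9 × 1 = 81
  FM08: 6 × 9 × 4 = 216
  FM09: 1 × 2 × 5 = 10
Modes with RPN ≥ 25: FM01 (27), FM02 (210), FM03 (135), FM04 (80), FM05 (36), FM06 (72), FM07 (81), FM08 (216) → 8.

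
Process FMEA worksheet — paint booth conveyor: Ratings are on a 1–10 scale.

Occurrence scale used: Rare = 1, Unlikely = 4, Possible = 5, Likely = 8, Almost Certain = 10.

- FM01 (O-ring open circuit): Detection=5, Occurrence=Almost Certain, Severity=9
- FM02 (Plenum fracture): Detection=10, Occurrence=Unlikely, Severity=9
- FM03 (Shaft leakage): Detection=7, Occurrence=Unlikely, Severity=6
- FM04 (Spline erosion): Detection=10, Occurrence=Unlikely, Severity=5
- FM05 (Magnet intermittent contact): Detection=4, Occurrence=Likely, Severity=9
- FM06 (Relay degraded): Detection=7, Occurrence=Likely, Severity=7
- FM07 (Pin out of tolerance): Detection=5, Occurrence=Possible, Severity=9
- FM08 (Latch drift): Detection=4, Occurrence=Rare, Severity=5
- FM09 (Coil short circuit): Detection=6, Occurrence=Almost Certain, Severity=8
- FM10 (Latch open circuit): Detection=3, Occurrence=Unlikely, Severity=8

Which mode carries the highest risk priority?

FM09

RPN = Severity × Occurrence × Detection:
  FM01: 9 × 10 × 5 = 450
  FM02: 9 × 4 × 10 = 360
  FM03: 6 × 4 × 7 = 168
  FM04: 5 × 4 × 10 = 200
  FM05: 9 × 8 × 4 = 288
  FM06: 7 × 8 × 7 = 392
  FM07: 9 × 5 × 5 = 225
  FM08: 5 × 1 × 4 = 20
  FM09: 8 × 10 × 6 = 480
  FM10: 8 × 4 × 3 = 96
Highest RPN is 480 → FM09.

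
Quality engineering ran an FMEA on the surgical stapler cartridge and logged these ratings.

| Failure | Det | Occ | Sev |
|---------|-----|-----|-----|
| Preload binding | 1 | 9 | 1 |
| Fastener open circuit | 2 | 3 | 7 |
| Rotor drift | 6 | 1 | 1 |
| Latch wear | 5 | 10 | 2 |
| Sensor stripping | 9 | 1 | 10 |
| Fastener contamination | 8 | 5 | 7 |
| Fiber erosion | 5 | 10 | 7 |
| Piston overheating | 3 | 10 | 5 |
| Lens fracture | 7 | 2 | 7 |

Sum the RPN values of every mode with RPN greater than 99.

RPN = Severity × Occurrence × Detection:
  Preload binding: 1 × 9 × 1 = 9
  Fastener open circuit: 7 × 3 × 2 = 42
  Rotor drift: 1 × 1 × 6 = 6
  Latch wear: 2 × 10 × 5 = 100
  Sensor stripping: 10 × 1 × 9 = 90
  Fastener contamination: 7 × 5 × 8 = 280
  Fiber erosion: 7 × 10 × 5 = 350
  Piston overheating: 5 × 10 × 3 = 150
  Lens fracture: 7 × 2 × 7 = 98
RPN > 99: Latch wear (100), Fastener contamination (280), Fiber erosion (350), Piston overheating (150).
Sum: 100 + 280 + 350 + 150 = 880.

880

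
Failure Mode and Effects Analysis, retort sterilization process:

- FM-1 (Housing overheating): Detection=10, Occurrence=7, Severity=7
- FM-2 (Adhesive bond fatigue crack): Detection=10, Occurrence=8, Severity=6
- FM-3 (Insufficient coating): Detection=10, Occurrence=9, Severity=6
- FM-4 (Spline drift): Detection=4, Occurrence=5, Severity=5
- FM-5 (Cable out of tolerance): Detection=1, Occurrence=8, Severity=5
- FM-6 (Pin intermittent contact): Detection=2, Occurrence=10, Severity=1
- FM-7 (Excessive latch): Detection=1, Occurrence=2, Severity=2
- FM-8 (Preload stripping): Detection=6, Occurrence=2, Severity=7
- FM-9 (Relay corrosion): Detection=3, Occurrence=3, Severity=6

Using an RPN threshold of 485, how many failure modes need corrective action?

RPN = Severity × Occurrence × Detection:
  FM-1: 7 × 7 × 10 = 490
  FM-2: 6 × 8 × 10 = 480
  FM-3: 6 × 9 × 10 = 540
  FM-4: 5 × 5 × 4 = 100
  FM-5: 5 × 8 × 1 = 40
  FM-6: 1 × 10 × 2 = 20
  FM-7: 2 × 2 × 1 = 4
  FM-8: 7 × 2 × 6 = 84
  FM-9: 6 × 3 × 3 = 54
Modes with RPN ≥ 485: FM-1 (490), FM-3 (540) → 2.

2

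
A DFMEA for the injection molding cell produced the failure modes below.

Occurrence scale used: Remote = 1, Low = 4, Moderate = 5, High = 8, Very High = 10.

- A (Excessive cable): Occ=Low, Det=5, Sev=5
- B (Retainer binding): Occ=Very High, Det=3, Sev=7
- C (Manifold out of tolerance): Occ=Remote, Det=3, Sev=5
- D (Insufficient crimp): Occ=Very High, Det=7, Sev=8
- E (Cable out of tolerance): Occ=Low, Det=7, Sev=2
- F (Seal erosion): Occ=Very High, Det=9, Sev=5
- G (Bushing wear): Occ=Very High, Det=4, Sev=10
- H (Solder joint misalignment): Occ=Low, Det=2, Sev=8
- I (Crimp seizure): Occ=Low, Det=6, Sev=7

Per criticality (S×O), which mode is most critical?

Criticality = Severity × Occurrence:
  A: 5 × 4 = 20
  B: 7 × 10 = 70
  C: 5 × 1 = 5
  D: 8 × 10 = 80
  E: 2 × 4 = 8
  F: 5 × 10 = 50
  G: 10 × 10 = 100
  H: 8 × 4 = 32
  I: 7 × 4 = 28
Highest criticality is 100 → G.

G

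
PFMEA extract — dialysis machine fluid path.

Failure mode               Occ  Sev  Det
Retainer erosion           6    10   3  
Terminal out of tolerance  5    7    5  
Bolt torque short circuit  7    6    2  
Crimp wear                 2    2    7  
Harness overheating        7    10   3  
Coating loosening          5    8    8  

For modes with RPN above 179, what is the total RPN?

RPN = Severity × Occurrence × Detection:
  Retainer erosion: 10 × 6 × 3 = 180
  Terminal out of tolerance: 7 × 5 × 5 = 175
  Bolt torque short circuit: 6 × 7 × 2 = 84
  Crimp wear: 2 × 2 × 7 = 28
  Harness overheating: 10 × 7 × 3 = 210
  Coating loosening: 8 × 5 × 8 = 320
RPN > 179: Retainer erosion (180), Harness overheating (210), Coating loosening (320).
Sum: 180 + 210 + 320 = 710.

710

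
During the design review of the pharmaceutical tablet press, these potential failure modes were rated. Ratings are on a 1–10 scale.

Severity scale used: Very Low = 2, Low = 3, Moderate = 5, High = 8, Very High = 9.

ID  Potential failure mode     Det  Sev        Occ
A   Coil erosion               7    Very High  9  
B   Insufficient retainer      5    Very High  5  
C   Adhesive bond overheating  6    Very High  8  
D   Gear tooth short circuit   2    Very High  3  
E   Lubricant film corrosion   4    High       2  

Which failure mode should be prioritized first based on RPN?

RPN = Severity × Occurrence × Detection:
  A: 9 × 9 × 7 = 567
  B: 9 × 5 × 5 = 225
  C: 9 × 8 × 6 = 432
  D: 9 × 3 × 2 = 54
  E: 8 × 2 × 4 = 64
Highest RPN is 567 → A.

A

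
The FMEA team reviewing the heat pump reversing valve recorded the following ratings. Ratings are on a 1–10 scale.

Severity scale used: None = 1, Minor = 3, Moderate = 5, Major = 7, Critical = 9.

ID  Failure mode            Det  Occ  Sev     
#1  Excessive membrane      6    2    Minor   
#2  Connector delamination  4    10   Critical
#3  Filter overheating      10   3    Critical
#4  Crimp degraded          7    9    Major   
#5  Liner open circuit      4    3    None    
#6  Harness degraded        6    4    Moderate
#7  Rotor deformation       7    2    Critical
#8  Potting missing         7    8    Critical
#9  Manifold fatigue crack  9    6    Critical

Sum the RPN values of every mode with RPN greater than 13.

RPN = Severity × Occurrence × Detection:
  #1: 3 × 2 × 6 = 36
  #2: 9 × 10 × 4 = 360
  #3: 9 × 3 × 10 = 270
  #4: 7 × 9 × 7 = 441
  #5: 1 × 3 × 4 = 12
  #6: 5 × 4 × 6 = 120
  #7: 9 × 2 × 7 = 126
  #8: 9 × 8 × 7 = 504
  #9: 9 × 6 × 9 = 486
RPN > 13: #1 (36), #2 (360), #3 (270), #4 (441), #6 (120), #7 (126), #8 (504), #9 (486).
Sum: 36 + 360 + 270 + 441 + 120 + 126 + 504 + 486 = 2343.

2343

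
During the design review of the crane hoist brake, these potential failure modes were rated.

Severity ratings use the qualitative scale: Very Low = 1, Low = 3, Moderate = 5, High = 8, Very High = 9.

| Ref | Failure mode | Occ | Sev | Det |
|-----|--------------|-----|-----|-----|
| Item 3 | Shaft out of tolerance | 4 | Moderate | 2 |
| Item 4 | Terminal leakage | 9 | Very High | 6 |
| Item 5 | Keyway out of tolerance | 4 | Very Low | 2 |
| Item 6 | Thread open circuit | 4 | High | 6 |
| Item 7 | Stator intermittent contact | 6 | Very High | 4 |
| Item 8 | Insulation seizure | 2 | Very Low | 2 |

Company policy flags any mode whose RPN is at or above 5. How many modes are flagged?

5

RPN = Severity × Occurrence × Detection:
  Item 3: 5 × 4 × 2 = 40
  Item 4: 9 × 9 × 6 = 486
  Item 5: 1 × 4 × 2 = 8
  Item 6: 8 × 4 × 6 = 192
  Item 7: 9 × 6 × 4 = 216
  Item 8: 1 × 2 × 2 = 4
Modes with RPN ≥ 5: Item 3 (40), Item 4 (486), Item 5 (8), Item 6 (192), Item 7 (216) → 5.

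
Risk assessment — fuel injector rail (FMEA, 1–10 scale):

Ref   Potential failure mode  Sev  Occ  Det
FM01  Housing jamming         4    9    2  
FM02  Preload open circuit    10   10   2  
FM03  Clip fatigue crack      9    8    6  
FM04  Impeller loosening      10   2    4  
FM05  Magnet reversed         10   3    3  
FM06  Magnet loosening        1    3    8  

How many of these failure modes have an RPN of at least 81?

3

RPN = Severity × Occurrence × Detection:
  FM01: 4 × 9 × 2 = 72
  FM02: 10 × 10 × 2 = 200
  FM03: 9 × 8 × 6 = 432
  FM04: 10 × 2 × 4 = 80
  FM05: 10 × 3 × 3 = 90
  FM06: 1 × 3 × 8 = 24
Modes with RPN ≥ 81: FM02 (200), FM03 (432), FM05 (90) → 3.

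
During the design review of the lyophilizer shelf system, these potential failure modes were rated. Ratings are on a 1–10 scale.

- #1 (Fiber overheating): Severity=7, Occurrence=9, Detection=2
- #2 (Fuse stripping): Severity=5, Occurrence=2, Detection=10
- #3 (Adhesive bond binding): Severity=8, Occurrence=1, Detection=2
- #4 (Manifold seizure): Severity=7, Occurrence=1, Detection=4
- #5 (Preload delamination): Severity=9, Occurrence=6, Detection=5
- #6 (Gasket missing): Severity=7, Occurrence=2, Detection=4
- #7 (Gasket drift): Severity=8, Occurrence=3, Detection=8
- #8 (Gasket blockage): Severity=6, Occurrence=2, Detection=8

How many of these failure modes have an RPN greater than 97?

RPN = Severity × Occurrence × Detection:
  #1: 7 × 9 × 2 = 126
  #2: 5 × 2 × 10 = 100
  #3: 8 × 1 × 2 = 16
  #4: 7 × 1 × 4 = 28
  #5: 9 × 6 × 5 = 270
  #6: 7 × 2 × 4 = 56
  #7: 8 × 3 × 8 = 192
  #8: 6 × 2 × 8 = 96
Modes with RPN > 97: #1 (126), #2 (100), #5 (270), #7 (192) → 4.

4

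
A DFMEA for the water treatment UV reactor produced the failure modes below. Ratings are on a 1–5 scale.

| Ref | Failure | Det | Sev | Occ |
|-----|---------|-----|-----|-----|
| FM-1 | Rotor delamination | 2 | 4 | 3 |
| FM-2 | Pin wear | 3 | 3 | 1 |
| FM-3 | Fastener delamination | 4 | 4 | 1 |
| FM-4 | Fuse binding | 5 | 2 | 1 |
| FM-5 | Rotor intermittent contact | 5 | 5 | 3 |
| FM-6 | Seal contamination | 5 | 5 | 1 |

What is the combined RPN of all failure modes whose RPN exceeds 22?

124

RPN = Severity × Occurrence × Detection:
  FM-1: 4 × 3 × 2 = 24
  FM-2: 3 × 1 × 3 = 9
  FM-3: 4 × 1 × 4 = 16
  FM-4: 2 × 1 × 5 = 10
  FM-5: 5 × 3 × 5 = 75
  FM-6: 5 × 1 × 5 = 25
RPN > 22: FM-1 (24), FM-5 (75), FM-6 (25).
Sum: 24 + 75 + 25 = 124.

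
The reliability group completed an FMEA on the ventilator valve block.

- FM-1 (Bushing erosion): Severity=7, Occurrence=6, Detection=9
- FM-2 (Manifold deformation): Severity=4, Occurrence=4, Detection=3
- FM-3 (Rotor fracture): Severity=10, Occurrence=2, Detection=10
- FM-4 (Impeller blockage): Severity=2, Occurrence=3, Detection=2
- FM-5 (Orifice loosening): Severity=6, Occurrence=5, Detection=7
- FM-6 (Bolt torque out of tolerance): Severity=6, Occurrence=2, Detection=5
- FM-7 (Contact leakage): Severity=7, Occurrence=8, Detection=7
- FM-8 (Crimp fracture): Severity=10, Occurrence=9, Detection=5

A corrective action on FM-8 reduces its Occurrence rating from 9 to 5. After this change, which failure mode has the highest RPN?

FM-7

RPN = Severity × Occurrence × Detection:
  FM-1: 7 × 6 × 9 = 378
  FM-2: 4 × 4 × 3 = 48
  FM-3: 10 × 2 × 10 = 200
  FM-4: 2 × 3 × 2 = 12
  FM-5: 6 × 5 × 7 = 210
  FM-6: 6 × 2 × 5 = 60
  FM-7: 7 × 8 × 7 = 392
  FM-8: 10 × 9 × 5 = 450
After action: FM-8 → 10 × 5 × 5 = 250.
Revised RPNs: FM-7=392, FM-1=378, FM-8=250, FM-5=210, FM-3=200, FM-6=60, FM-2=48, FM-4=12.
Highest is now FM-7 (392).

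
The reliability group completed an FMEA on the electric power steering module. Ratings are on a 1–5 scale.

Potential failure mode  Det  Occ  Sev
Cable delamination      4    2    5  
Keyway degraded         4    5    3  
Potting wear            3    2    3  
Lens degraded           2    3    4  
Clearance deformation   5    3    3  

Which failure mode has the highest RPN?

Keyway degraded

RPN = Severity × Occurrence × Detection:
  Cable delamination: 5 × 2 × 4 = 40
  Keyway degraded: 3 × 5 × 4 = 60
  Potting wear: 3 × 2 × 3 = 18
  Lens degraded: 4 × 3 × 2 = 24
  Clearance deformation: 3 × 3 × 5 = 45
Highest RPN is 60 → Keyway degraded.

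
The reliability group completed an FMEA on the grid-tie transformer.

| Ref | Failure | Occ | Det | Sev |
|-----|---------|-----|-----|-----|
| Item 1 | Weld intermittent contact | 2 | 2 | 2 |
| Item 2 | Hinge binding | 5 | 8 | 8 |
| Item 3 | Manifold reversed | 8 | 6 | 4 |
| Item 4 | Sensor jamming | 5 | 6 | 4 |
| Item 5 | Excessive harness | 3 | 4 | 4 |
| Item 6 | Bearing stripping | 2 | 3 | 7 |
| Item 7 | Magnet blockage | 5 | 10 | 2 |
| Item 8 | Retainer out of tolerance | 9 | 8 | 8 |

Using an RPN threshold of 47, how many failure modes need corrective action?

6

RPN = Severity × Occurrence × Detection:
  Item 1: 2 × 2 × 2 = 8
  Item 2: 8 × 5 × 8 = 320
  Item 3: 4 × 8 × 6 = 192
  Item 4: 4 × 5 × 6 = 120
  Item 5: 4 × 3 × 4 = 48
  Item 6: 7 × 2 × 3 = 42
  Item 7: 2 × 5 × 10 = 100
  Item 8: 8 × 9 × 8 = 576
Modes with RPN ≥ 47: Item 2 (320), Item 3 (192), Item 4 (120), Item 5 (48), Item 7 (100), Item 8 (576) → 6.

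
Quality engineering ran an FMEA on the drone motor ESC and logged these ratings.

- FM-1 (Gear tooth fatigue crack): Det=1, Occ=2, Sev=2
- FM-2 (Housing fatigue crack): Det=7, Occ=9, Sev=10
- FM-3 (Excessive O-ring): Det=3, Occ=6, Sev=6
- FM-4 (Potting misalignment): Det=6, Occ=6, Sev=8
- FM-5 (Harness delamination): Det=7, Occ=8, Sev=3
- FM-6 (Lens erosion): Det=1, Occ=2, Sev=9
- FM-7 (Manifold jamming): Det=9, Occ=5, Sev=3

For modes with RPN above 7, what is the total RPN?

RPN = Severity × Occurrence × Detection:
  FM-1: 2 × 2 × 1 = 4
  FM-2: 10 × 9 × 7 = 630
  FM-3: 6 × 6 × 3 = 108
  FM-4: 8 × 6 × 6 = 288
  FM-5: 3 × 8 × 7 = 168
  FM-6: 9 × 2 × 1 = 18
  FM-7: 3 × 5 × 9 = 135
RPN > 7: FM-2 (630), FM-3 (108), FM-4 (288), FM-5 (168), FM-6 (18), FM-7 (135).
Sum: 630 + 108 + 288 + 168 + 18 + 135 = 1347.

1347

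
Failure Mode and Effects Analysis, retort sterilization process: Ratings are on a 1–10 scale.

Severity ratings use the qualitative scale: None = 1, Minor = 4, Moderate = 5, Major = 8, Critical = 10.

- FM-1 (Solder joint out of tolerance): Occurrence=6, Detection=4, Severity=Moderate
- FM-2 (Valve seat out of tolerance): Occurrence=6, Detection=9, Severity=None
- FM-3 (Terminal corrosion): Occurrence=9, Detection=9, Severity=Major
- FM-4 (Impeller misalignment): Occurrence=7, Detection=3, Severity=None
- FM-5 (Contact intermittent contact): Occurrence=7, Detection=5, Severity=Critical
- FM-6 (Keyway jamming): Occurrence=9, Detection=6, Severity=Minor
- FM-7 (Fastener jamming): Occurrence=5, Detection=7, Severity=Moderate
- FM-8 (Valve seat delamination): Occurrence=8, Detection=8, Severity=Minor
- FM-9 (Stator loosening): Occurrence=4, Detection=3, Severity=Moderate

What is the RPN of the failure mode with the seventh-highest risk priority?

RPN = Severity × Occurrence × Detection:
  FM-1: 5 × 6 × 4 = 120
  FM-2: 1 × 6 × 9 = 54
  FM-3: 8 × 9 × 9 = 648
  FM-4: 1 × 7 × 3 = 21
  FM-5: 10 × 7 × 5 = 350
  FM-6: 4 × 9 × 6 = 216
  FM-7: 5 × 5 × 7 = 175
  FM-8: 4 × 8 × 8 = 256
  FM-9: 5 × 4 × 3 = 60
Sorted descending: 648, 350, 256, 216, 175, 120, 60, 54, 21.
The seventh-highest RPN is 60 (FM-9).

60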